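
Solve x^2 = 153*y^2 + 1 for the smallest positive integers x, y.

(x, y) = (2177, 176)

First expand sqrt(153) as a continued fraction. With x_i = (sqrt(153) + m_i)/d_i and (m_0, d_0) = (0, 1): a_0 = floor(sqrt(153)) = 12, since 12^2 = 144 <= 153 < 169 = 13^2.
Iterate m_{i+1} = d_i*a_i - m_i, d_{i+1} = (153 - m_{i+1}^2)/d_i, a_{i+1} = floor((a_0 + m_{i+1})/d_{i+1}):
  m_1 = 1*12 - 0 = 12, d_1 = (153 - 12^2)/1 = 9/1 = 9, a_1 = floor((12 + 12)/9) = 2.
  m_2 = 9*2 - 12 = 6, d_2 = (153 - 6^2)/9 = 117/9 = 13, a_2 = floor((12 + 6)/13) = 1.
  m_3 = 13*1 - 6 = 7, d_3 = (153 - 7^2)/13 = 104/13 = 8, a_3 = floor((12 + 7)/8) = 2.
  m_4 = 8*2 - 7 = 9, d_4 = (153 - 9^2)/8 = 72/8 = 9, a_4 = floor((12 + 9)/9) = 2.
  m_5 = 9*2 - 9 = 9, d_5 = (153 - 9^2)/9 = 72/9 = 8, a_5 = floor((12 + 9)/8) = 2.
  m_6 = 8*2 - 9 = 7, d_6 = (153 - 7^2)/8 = 104/8 = 13, a_6 = floor((12 + 7)/13) = 1.
  m_7 = 13*1 - 7 = 6, d_7 = (153 - 6^2)/13 = 117/13 = 9, a_7 = floor((12 + 6)/9) = 2.
  m_8 = 9*2 - 6 = 12, d_8 = (153 - 12^2)/9 = 9/9 = 1, a_8 = floor((12 + 12)/1) = 24.
  m_9 = 1*24 - 12 = 12, d_9 = (153 - 12^2)/1 = 9/1 = 9: (m_9, d_9) = (m_1, d_1) = (12, 9), so from here the quotients repeat a_1, ..., a_8; the period length is 8.
So sqrt(153) = [12; (2, 1, 2, 2, 2, 1, 2, 24)] with period length k = 8.
k is even, so the fundamental solution of x^2 - 153y^2 = 1 is (p_{k-1}, q_{k-1}) = (p_7, q_7); compute convergents through index 7.
Convergents (p_i = a_i*p_{i-1} + p_{i-2}, q_i = a_i*q_{i-1} + q_{i-2} with p_{-2}=0, p_{-1}=1, q_{-2}=1, q_{-1}=0):
  i=0: a_0=12, p_0 = 12*1 + 0 = 12, q_0 = 12*0 + 1 = 1.
  i=1: a_1=2, p_1 = 2*12 + 1 = 25, q_1 = 2*1 + 0 = 2.
  i=2: a_2=1, p_2 = 1*25 + 12 = 37, q_2 = 1*2 + 1 = 3.
  i=3: a_3=2, p_3 = 2*37 + 25 = 99, q_3 = 2*3 + 2 = 8.
  i=4: a_4=2, p_4 = 2*99 + 37 = 235, q_4 = 2*8 + 3 = 19.
  i=5: a_5=2, p_5 = 2*235 + 99 = 569, q_5 = 2*19 + 8 = 46.
  i=6: a_6=1, p_6 = 1*569 + 235 = 804, q_6 = 1*46 + 19 = 65.
  i=7: a_7=2, p_7 = 2*804 + 569 = 2177, q_7 = 2*65 + 46 = 176.
Check: 2177^2 - 153*176^2 = 4739329 - 4739328 = 1, so (x, y) = (2177, 176) solves the equation, and by the theorem it is the least positive solution.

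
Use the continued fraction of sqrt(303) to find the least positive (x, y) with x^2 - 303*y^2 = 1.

(x, y) = (2524, 145)

First expand sqrt(303) as a continued fraction. With x_i = (sqrt(303) + m_i)/d_i and (m_0, d_0) = (0, 1): a_0 = floor(sqrt(303)) = 17, since 17^2 = 289 <= 303 < 324 = 18^2.
Iterate m_{i+1} = d_i*a_i - m_i, d_{i+1} = (303 - m_{i+1}^2)/d_i, a_{i+1} = floor((a_0 + m_{i+1})/d_{i+1}):
  m_1 = 1*17 - 0 = 17, d_1 = (303 - 17^2)/1 = 14/1 = 14, a_1 = floor((17 + 17)/14) = 2.
  m_2 = 14*2 - 17 = 11, d_2 = (303 - 11^2)/14 = 182/14 = 13, a_2 = floor((17 + 11)/13) = 2.
  m_3 = 13*2 - 11 = 15, d_3 = (303 - 15^2)/13 = 78/13 = 6, a_3 = floor((17 + 15)/6) = 5.
  m_4 = 6*5 - 15 = 15, d_4 = (303 - 15^2)/6 = 78/6 = 13, a_4 = floor((17 + 15)/13) = 2.
  m_5 = 13*2 - 15 = 11, d_5 = (303 - 11^2)/13 = 182/13 = 14, a_5 = floor((17 + 11)/14) = 2.
  m_6 = 14*2 - 11 = 17, d_6 = (303 - 17^2)/14 = 14/14 = 1, a_6 = floor((17 + 17)/1) = 34.
  m_7 = 1*34 - 17 = 17, d_7 = (303 - 17^2)/1 = 14/1 = 14: (m_7, d_7) = (m_1, d_1) = (17, 14), so from here the quotients repeat a_1, ..., a_6; the period length is 6.
So sqrt(303) = [17; (2, 2, 5, 2, 2, 34)] with period length k = 6.
k is even, so the fundamental solution of x^2 - 303y^2 = 1 is (p_{k-1}, q_{k-1}) = (p_5, q_5); compute convergents through index 5.
Convergents (p_i = a_i*p_{i-1} + p_{i-2}, q_i = a_i*q_{i-1} + q_{i-2} with p_{-2}=0, p_{-1}=1, q_{-2}=1, q_{-1}=0):
  i=0: a_0=17, p_0 = 17*1 + 0 = 17, q_0 = 17*0 + 1 = 1.
  i=1: a_1=2, p_1 = 2*17 + 1 = 35, q_1 = 2*1 + 0 = 2.
  i=2: a_2=2, p_2 = 2*35 + 17 = 87, q_2 = 2*2 + 1 = 5.
  i=3: a_3=5, p_3 = 5*87 + 35 = 470, q_3 = 5*5 + 2 = 27.
  i=4: a_4=2, p_4 = 2*470 + 87 = 1027, q_4 = 2*27 + 5 = 59.
  i=5: a_5=2, p_5 = 2*1027 + 470 = 2524, q_5 = 2*59 + 27 = 145.
Check: 2524^2 - 303*145^2 = 6370576 - 6370575 = 1, so (x, y) = (2524, 145) solves the equation, and by the theorem it is the least positive solution.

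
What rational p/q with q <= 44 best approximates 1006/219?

Expand x = 1006/219 as a continued fraction with the Euclidean algorithm:
  1006 = 4*219 + 130, so a_0 = 4.
  219 = 1*130 + 89, so a_1 = 1.
  130 = 1*89 + 41, so a_2 = 1.
  89 = 2*41 + 7, so a_3 = 2.
  41 = 5*7 + 6, so a_4 = 5.
  7 = 1*6 + 1, so a_5 = 1.
  6 = 6*1 + 0, so a_6 = 6.
so x = [4; 1, 1, 2, 5, 1, 6].
Convergents (p_i = a_i*p_{i-1} + p_{i-2}, q_i = a_i*q_{i-1} + q_{i-2} with p_{-2}=0, p_{-1}=1, q_{-2}=1, q_{-1}=0), until the denominator exceeds 44:
  i=0: a_0=4, p_0 = 4*1 + 0 = 4, q_0 = 4*0 + 1 = 1.
  i=1: a_1=1, p_1 = 1*4 + 1 = 5, q_1 = 1*1 + 0 = 1.
  i=2: a_2=1, p_2 = 1*5 + 4 = 9, q_2 = 1*1 + 1 = 2.
  i=3: a_3=2, p_3 = 2*9 + 5 = 23, q_3 = 2*2 + 1 = 5.
  i=4: a_4=5, p_4 = 5*23 + 9 = 124, q_4 = 5*5 + 2 = 27.
  i=5: a_5=1, p_5 = 1*124 + 23 = 147, q_5 = 1*27 + 5 = 32.
  i=6: a_6=6, p_6 = 6*147 + 124 = 1006, q_6 = 6*32 + 27 = 219.
q_6 = 219 > 44, so the last convergent with denominator <= 44 is p_5/q_5 = 147/32.
The closest fraction with denominator <= 44 is either p_5/q_5 or the intermediate fraction (k*p_5 + p_4)/(k*q_5 + q_4) with the largest k >= 1 whose denominator stays <= 44; these approach x as k grows, and every other convergent or intermediate fraction in range is farther away.
Largest k: floor((44 - q_4)/q_5) = floor((44 - 27)/32) = 0.
Since k = 0, no intermediate fraction beyond p_5/q_5 has denominator <= 44, so the convergent 147/32 is the closest (its error is |1006*32 - 147*219|/(219*32) = 1/7008).

147/32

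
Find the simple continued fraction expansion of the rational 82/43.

Run the Euclidean algorithm on 82 and 43; the successive quotients are the partial quotients a_0, a_1, ... (each step inverts the fractional part left over by the previous one):
  82 = 1*43 + 39, so a_0 = 1.
  43 = 1*39 + 4, so a_1 = 1.
  39 = 9*4 + 3, so a_2 = 9.
  4 = 1*3 + 1, so a_3 = 1.
  3 = 3*1 + 0, so a_4 = 3.
The remainder reaches 0 after 5 divisions, so the expansion has 5 partial quotients, read off in order.

[1; 1, 9, 1, 3]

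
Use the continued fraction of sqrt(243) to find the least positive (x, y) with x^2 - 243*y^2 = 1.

First expand sqrt(243) as a continued fraction. With x_i = (sqrt(243) + m_i)/d_i and (m_0, d_0) = (0, 1): a_0 = floor(sqrt(243)) = 15, since 15^2 = 225 <= 243 < 256 = 16^2.
Iterate m_{i+1} = d_i*a_i - m_i, d_{i+1} = (243 - m_{i+1}^2)/d_i, a_{i+1} = floor((a_0 + m_{i+1})/d_{i+1}):
  m_1 = 1*15 - 0 = 15, d_1 = (243 - 15^2)/1 = 18/1 = 18, a_1 = floor((15 + 15)/18) = 1.
  m_2 = 18*1 - 15 = 3, d_2 = (243 - 3^2)/18 = 234/18 = 13, a_2 = floor((15 + 3)/13) = 1.
  m_3 = 13*1 - 3 = 10, d_3 = (243 - 10^2)/13 = 143/13 = 11, a_3 = floor((15 + 10)/11) = 2.
  m_4 = 11*2 - 10 = 12, d_4 = (243 - 12^2)/11 = 99/11 = 9, a_4 = floor((15 + 12)/9) = 3.
  m_5 = 9*3 - 12 = 15, d_5 = (243 - 15^2)/9 = 18/9 = 2, a_5 = floor((15 + 15)/2) = 15.
  m_6 = 2*15 - 15 = 15, d_6 = (243 - 15^2)/2 = 18/2 = 9, a_6 = floor((15 + 15)/9) = 3.
  m_7 = 9*3 - 15 = 12, d_7 = (243 - 12^2)/9 = 99/9 = 11, a_7 = floor((15 + 12)/11) = 2.
  m_8 = 11*2 - 12 = 10, d_8 = (243 - 10^2)/11 = 143/11 = 13, a_8 = floor((15 + 10)/13) = 1.
  m_9 = 13*1 - 10 = 3, d_9 = (243 - 3^2)/13 = 234/13 = 18, a_9 = floor((15 + 3)/18) = 1.
  m_10 = 18*1 - 3 = 15, d_10 = (243 - 15^2)/18 = 18/18 = 1, a_10 = floor((15 + 15)/1) = 30.
  m_11 = 1*30 - 15 = 15, d_11 = (243 - 15^2)/1 = 18/1 = 18: (m_11, d_11) = (m_1, d_1) = (15, 18), so from here the quotients repeat a_1, ..., a_10; the period length is 10.
So sqrt(243) = [15; (1, 1, 2, 3, 15, 3, 2, 1, 1, 30)] with period length k = 10.
k is even, so the fundamental solution of x^2 - 243y^2 = 1 is (p_{k-1}, q_{k-1}) = (p_9, q_9); compute convergents through index 9.
Convergents (p_i = a_i*p_{i-1} + p_{i-2}, q_i = a_i*q_{i-1} + q_{i-2} with p_{-2}=0, p_{-1}=1, q_{-2}=1, q_{-1}=0):
  i=0: a_0=15, p_0 = 15*1 + 0 = 15, q_0 = 15*0 + 1 = 1.
  i=1: a_1=1, p_1 = 1*15 + 1 = 16, q_1 = 1*1 + 0 = 1.
  i=2: a_2=1, p_2 = 1*16 + 15 = 31, q_2 = 1*1 + 1 = 2.
  i=3: a_3=2, p_3 = 2*31 + 16 = 78, q_3 = 2*2 + 1 = 5.
  i=4: a_4=3, p_4 = 3*78 + 31 = 265, q_4 = 3*5 + 2 = 17.
  i=5: a_5=15, p_5 = 15*265 + 78 = 4053, q_5 = 15*17 + 5 = 260.
  i=6: a_6=3, p_6 = 3*4053 + 265 = 12424, q_6 = 3*260 + 17 = 797.
  i=7: a_7=2, p_7 = 2*12424 + 4053 = 28901, q_7 = 2*797 + 260 = 1854.
  i=8: a_8=1, p_8 = 1*28901 + 12424 = 41325, q_8 = 1*1854 + 797 = 2651.
  i=9: a_9=1, p_9 = 1*41325 + 28901 = 70226, q_9 = 1*2651 + 1854 = 4505.
Check: 70226^2 - 243*4505^2 = 4931691076 - 4931691075 = 1, so (x, y) = (70226, 4505) solves the equation, and by the theorem it is the least positive solution.

(x, y) = (70226, 4505)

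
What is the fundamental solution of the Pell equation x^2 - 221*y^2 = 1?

First expand sqrt(221) as a continued fraction. With x_i = (sqrt(221) + m_i)/d_i and (m_0, d_0) = (0, 1): a_0 = floor(sqrt(221)) = 14, since 14^2 = 196 <= 221 < 225 = 15^2.
Iterate m_{i+1} = d_i*a_i - m_i, d_{i+1} = (221 - m_{i+1}^2)/d_i, a_{i+1} = floor((a_0 + m_{i+1})/d_{i+1}):
  m_1 = 1*14 - 0 = 14, d_1 = (221 - 14^2)/1 = 25/1 = 25, a_1 = floor((14 + 14)/25) = 1.
  m_2 = 25*1 - 14 = 11, d_2 = (221 - 11^2)/25 = 100/25 = 4, a_2 = floor((14 + 11)/4) = 6.
  m_3 = 4*6 - 11 = 13, d_3 = (221 - 13^2)/4 = 52/4 = 13, a_3 = floor((14 + 13)/13) = 2.
  m_4 = 13*2 - 13 = 13, d_4 = (221 - 13^2)/13 = 52/13 = 4, a_4 = floor((14 + 13)/4) = 6.
  m_5 = 4*6 - 13 = 11, d_5 = (221 - 11^2)/4 = 100/4 = 25, a_5 = floor((14 + 11)/25) = 1.
  m_6 = 25*1 - 11 = 14, d_6 = (221 - 14^2)/25 = 25/25 = 1, a_6 = floor((14 + 14)/1) = 28.
  m_7 = 1*28 - 14 = 14, d_7 = (221 - 14^2)/1 = 25/1 = 25: (m_7, d_7) = (m_1, d_1) = (14, 25), so from here the quotients repeat a_1, ..., a_6; the period length is 6.
So sqrt(221) = [14; (1, 6, 2, 6, 1, 28)] with period length k = 6.
k is even, so the fundamental solution of x^2 - 221y^2 = 1 is (p_{k-1}, q_{k-1}) = (p_5, q_5); compute convergents through index 5.
Convergents (p_i = a_i*p_{i-1} + p_{i-2}, q_i = a_i*q_{i-1} + q_{i-2} with p_{-2}=0, p_{-1}=1, q_{-2}=1, q_{-1}=0):
  i=0: a_0=14, p_0 = 14*1 + 0 = 14, q_0 = 14*0 + 1 = 1.
  i=1: a_1=1, p_1 = 1*14 + 1 = 15, q_1 = 1*1 + 0 = 1.
  i=2: a_2=6, p_2 = 6*15 + 14 = 104, q_2 = 6*1 + 1 = 7.
  i=3: a_3=2, p_3 = 2*104 + 15 = 223, q_3 = 2*7 + 1 = 15.
  i=4: a_4=6, p_4 = 6*223 + 104 = 1442, q_4 = 6*15 + 7 = 97.
  i=5: a_5=1, p_5 = 1*1442 + 223 = 1665, q_5 = 1*97 + 15 = 112.
Check: 1665^2 - 221*112^2 = 2772225 - 2772224 = 1, so (x, y) = (1665, 112) solves the equation, and by the theorem it is the least positive solution.

(x, y) = (1665, 112)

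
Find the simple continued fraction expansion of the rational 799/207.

Run the Euclidean algorithm on 799 and 207; the successive quotients are the partial quotients a_0, a_1, ... (each step inverts the fractional part left over by the previous one):
  799 = 3*207 + 178, so a_0 = 3.
  207 = 1*178 + 29, so a_1 = 1.
  178 = 6*29 + 4, so a_2 = 6.
  29 = 7*4 + 1, so a_3 = 7.
  4 = 4*1 + 0, so a_4 = 4.
The remainder reaches 0 after 5 divisions, so the expansion has 5 partial quotients, read off in order.

[3; 1, 6, 7, 4]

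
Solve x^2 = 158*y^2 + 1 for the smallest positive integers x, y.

(x, y) = (7743, 616)

First expand sqrt(158) as a continued fraction. With x_i = (sqrt(158) + m_i)/d_i and (m_0, d_0) = (0, 1): a_0 = floor(sqrt(158)) = 12, since 12^2 = 144 <= 158 < 169 = 13^2.
Iterate m_{i+1} = d_i*a_i - m_i, d_{i+1} = (158 - m_{i+1}^2)/d_i, a_{i+1} = floor((a_0 + m_{i+1})/d_{i+1}):
  m_1 = 1*12 - 0 = 12, d_1 = (158 - 12^2)/1 = 14/1 = 14, a_1 = floor((12 + 12)/14) = 1.
  m_2 = 14*1 - 12 = 2, d_2 = (158 - 2^2)/14 = 154/14 = 11, a_2 = floor((12 + 2)/11) = 1.
  m_3 = 11*1 - 2 = 9, d_3 = (158 - 9^2)/11 = 77/11 = 7, a_3 = floor((12 + 9)/7) = 3.
  m_4 = 7*3 - 9 = 12, d_4 = (158 - 12^2)/7 = 14/7 = 2, a_4 = floor((12 + 12)/2) = 12.
  m_5 = 2*12 - 12 = 12, d_5 = (158 - 12^2)/2 = 14/2 = 7, a_5 = floor((12 + 12)/7) = 3.
  m_6 = 7*3 - 12 = 9, d_6 = (158 - 9^2)/7 = 77/7 = 11, a_6 = floor((12 + 9)/11) = 1.
  m_7 = 11*1 - 9 = 2, d_7 = (158 - 2^2)/11 = 154/11 = 14, a_7 = floor((12 + 2)/14) = 1.
  m_8 = 14*1 - 2 = 12, d_8 = (158 - 12^2)/14 = 14/14 = 1, a_8 = floor((12 + 12)/1) = 24.
  m_9 = 1*24 - 12 = 12, d_9 = (158 - 12^2)/1 = 14/1 = 14: (m_9, d_9) = (m_1, d_1) = (12, 14), so from here the quotients repeat a_1, ..., a_8; the period length is 8.
So sqrt(158) = [12; (1, 1, 3, 12, 3, 1, 1, 24)] with period length k = 8.
k is even, so the fundamental solution of x^2 - 158y^2 = 1 is (p_{k-1}, q_{k-1}) = (p_7, q_7); compute convergents through index 7.
Convergents (p_i = a_i*p_{i-1} + p_{i-2}, q_i = a_i*q_{i-1} + q_{i-2} with p_{-2}=0, p_{-1}=1, q_{-2}=1, q_{-1}=0):
  i=0: a_0=12, p_0 = 12*1 + 0 = 12, q_0 = 12*0 + 1 = 1.
  i=1: a_1=1, p_1 = 1*12 + 1 = 13, q_1 = 1*1 + 0 = 1.
  i=2: a_2=1, p_2 = 1*13 + 12 = 25, q_2 = 1*1 + 1 = 2.
  i=3: a_3=3, p_3 = 3*25 + 13 = 88, q_3 = 3*2 + 1 = 7.
  i=4: a_4=12, p_4 = 12*88 + 25 = 1081, q_4 = 12*7 + 2 = 86.
  i=5: a_5=3, p_5 = 3*1081 + 88 = 3331, q_5 = 3*86 + 7 = 265.
  i=6: a_6=1, p_6 = 1*3331 + 1081 = 4412, q_6 = 1*265 + 86 = 351.
  i=7: a_7=1, p_7 = 1*4412 + 3331 = 7743, q_7 = 1*351 + 265 = 616.
Check: 7743^2 - 158*616^2 = 59954049 - 59954048 = 1, so (x, y) = (7743, 616) solves the equation, and by the theorem it is the least positive solution.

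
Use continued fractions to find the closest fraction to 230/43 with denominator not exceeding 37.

123/23

Expand x = 230/43 as a continued fraction with the Euclidean algorithm:
  230 = 5*43 + 15, so a_0 = 5.
  43 = 2*15 + 13, so a_1 = 2.
  15 = 1*13 + 2, so a_2 = 1.
  13 = 6*2 + 1, so a_3 = 6.
  2 = 2*1 + 0, so a_4 = 2.
so x = [5; 2, 1, 6, 2].
Convergents (p_i = a_i*p_{i-1} + p_{i-2}, q_i = a_i*q_{i-1} + q_{i-2} with p_{-2}=0, p_{-1}=1, q_{-2}=1, q_{-1}=0), until the denominator exceeds 37:
  i=0: a_0=5, p_0 = 5*1 + 0 = 5, q_0 = 5*0 + 1 = 1.
  i=1: a_1=2, p_1 = 2*5 + 1 = 11, q_1 = 2*1 + 0 = 2.
  i=2: a_2=1, p_2 = 1*11 + 5 = 16, q_2 = 1*2 + 1 = 3.
  i=3: a_3=6, p_3 = 6*16 + 11 = 107, q_3 = 6*3 + 2 = 20.
  i=4: a_4=2, p_4 = 2*107 + 16 = 230, q_4 = 2*20 + 3 = 43.
q_4 = 43 > 37, so the last convergent with denominator <= 37 is p_3/q_3 = 107/20.
The closest fraction with denominator <= 37 is either p_3/q_3 or the intermediate fraction (k*p_3 + p_2)/(k*q_3 + q_2) with the largest k >= 1 whose denominator stays <= 37; these approach x as k grows, and every other convergent or intermediate fraction in range is farther away.
Largest k: floor((37 - q_2)/q_3) = floor((37 - 3)/20) = 1.
That gives (1*107 + 16)/(1*20 + 3) = 123/23.
Compare the errors: |x - 107/20| = |230*20 - 107*43|/(43*20) = 1/860, and |x - 123/23| = |230*23 - 123*43|/(43*23) = 1/989.
Cross-multiplying, 1*860 = 860 < 989 = 1*989, so 1/989 is smaller: the intermediate fraction 123/23 is closer to x than 107/20.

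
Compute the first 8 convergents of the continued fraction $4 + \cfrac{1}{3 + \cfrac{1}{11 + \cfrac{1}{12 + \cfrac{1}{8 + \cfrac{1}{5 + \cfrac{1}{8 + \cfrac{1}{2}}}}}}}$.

4/1, 13/3, 147/34, 1777/411, 14363/3322, 73592/17021, 603099/139490, 1279790/296001

Using the convergent recurrence p_i = a_i*p_{i-1} + p_{i-2}, q_i = a_i*q_{i-1} + q_{i-2} with p_{-2}=0, p_{-1}=1, q_{-2}=1, q_{-1}=0:
  i=0: a_0=4, p_0 = 4*1 + 0 = 4, q_0 = 4*0 + 1 = 1.
  i=1: a_1=3, p_1 = 3*4 + 1 = 13, q_1 = 3*1 + 0 = 3.
  i=2: a_2=11, p_2 = 11*13 + 4 = 147, q_2 = 11*3 + 1 = 34.
  i=3: a_3=12, p_3 = 12*147 + 13 = 1777, q_3 = 12*34 + 3 = 411.
  i=4: a_4=8, p_4 = 8*1777 + 147 = 14363, q_4 = 8*411 + 34 = 3322.
  i=5: a_5=5, p_5 = 5*14363 + 1777 = 73592, q_5 = 5*3322 + 411 = 17021.
  i=6: a_6=8, p_6 = 8*73592 + 14363 = 603099, q_6 = 8*17021 + 3322 = 139490.
  i=7: a_7=2, p_7 = 2*603099 + 73592 = 1279790, q_7 = 2*139490 + 17021 = 296001.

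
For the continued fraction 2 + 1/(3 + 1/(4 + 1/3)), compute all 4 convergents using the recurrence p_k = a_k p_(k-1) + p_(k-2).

Using the convergent recurrence p_i = a_i*p_{i-1} + p_{i-2}, q_i = a_i*q_{i-1} + q_{i-2} with p_{-2}=0, p_{-1}=1, q_{-2}=1, q_{-1}=0:
  i=0: a_0=2, p_0 = 2*1 + 0 = 2, q_0 = 2*0 + 1 = 1.
  i=1: a_1=3, p_1 = 3*2 + 1 = 7, q_1 = 3*1 + 0 = 3.
  i=2: a_2=4, p_2 = 4*7 + 2 = 30, q_2 = 4*3 + 1 = 13.
  i=3: a_3=3, p_3 = 3*30 + 7 = 97, q_3 = 3*13 + 3 = 42.

2/1, 7/3, 30/13, 97/42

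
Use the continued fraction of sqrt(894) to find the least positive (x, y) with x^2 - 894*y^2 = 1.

First expand sqrt(894) as a continued fraction. With x_i = (sqrt(894) + m_i)/d_i and (m_0, d_0) = (0, 1): a_0 = floor(sqrt(894)) = 29, since 29^2 = 841 <= 894 < 900 = 30^2.
Iterate m_{i+1} = d_i*a_i - m_i, d_{i+1} = (894 - m_{i+1}^2)/d_i, a_{i+1} = floor((a_0 + m_{i+1})/d_{i+1}):
  m_1 = 1*29 - 0 = 29, d_1 = (894 - 29^2)/1 = 53/1 = 53, a_1 = floor((29 + 29)/53) = 1.
  m_2 = 53*1 - 29 = 24, d_2 = (894 - 24^2)/53 = 318/53 = 6, a_2 = floor((29 + 24)/6) = 8.
  m_3 = 6*8 - 24 = 24, d_3 = (894 - 24^2)/6 = 318/6 = 53, a_3 = floor((29 + 24)/53) = 1.
  m_4 = 53*1 - 24 = 29, d_4 = (894 - 29^2)/53 = 53/53 = 1, a_4 = floor((29 + 29)/1) = 58.
  m_5 = 1*58 - 29 = 29, d_5 = (894 - 29^2)/1 = 53/1 = 53: (m_5, d_5) = (m_1, d_1) = (29, 53), so from here the quotients repeat a_1, ..., a_4; the period length is 4.
So sqrt(894) = [29; (1, 8, 1, 58)] with period length k = 4.
k is even, so the fundamental solution of x^2 - 894y^2 = 1 is (p_{k-1}, q_{k-1}) = (p_3, q_3); compute convergents through index 3.
Convergents (p_i = a_i*p_{i-1} + p_{i-2}, q_i = a_i*q_{i-1} + q_{i-2} with p_{-2}=0, p_{-1}=1, q_{-2}=1, q_{-1}=0):
  i=0: a_0=29, p_0 = 29*1 + 0 = 29, q_0 = 29*0 + 1 = 1.
  i=1: a_1=1, p_1 = 1*29 + 1 = 30, q_1 = 1*1 + 0 = 1.
  i=2: a_2=8, p_2 = 8*30 + 29 = 269, q_2 = 8*1 + 1 = 9.
  i=3: a_3=1, p_3 = 1*269 + 30 = 299, q_3 = 1*9 + 1 = 10.
Check: 299^2 - 894*10^2 = 89401 - 89400 = 1, so (x, y) = (299, 10) solves the equation, and by the theorem it is the least positive solution.

(x, y) = (299, 10)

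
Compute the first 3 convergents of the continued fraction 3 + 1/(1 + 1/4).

3/1, 4/1, 19/5

Using the convergent recurrence p_i = a_i*p_{i-1} + p_{i-2}, q_i = a_i*q_{i-1} + q_{i-2} with p_{-2}=0, p_{-1}=1, q_{-2}=1, q_{-1}=0:
  i=0: a_0=3, p_0 = 3*1 + 0 = 3, q_0 = 3*0 + 1 = 1.
  i=1: a_1=1, p_1 = 1*3 + 1 = 4, q_1 = 1*1 + 0 = 1.
  i=2: a_2=4, p_2 = 4*4 + 3 = 19, q_2 = 4*1 + 1 = 5.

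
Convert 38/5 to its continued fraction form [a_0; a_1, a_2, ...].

Run the Euclidean algorithm on 38 and 5; the successive quotients are the partial quotients a_0, a_1, ... (each step inverts the fractional part left over by the previous one):
  38 = 7*5 + 3, so a_0 = 7.
  5 = 1*3 + 2, so a_1 = 1.
  3 = 1*2 + 1, so a_2 = 1.
  2 = 2*1 + 0, so a_3 = 2.
The remainder reaches 0 after 4 divisions, so the expansion has 4 partial quotients, read off in order.

[7; 1, 1, 2]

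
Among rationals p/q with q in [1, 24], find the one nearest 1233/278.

102/23

Expand x = 1233/278 as a continued fraction with the Euclidean algorithm:
  1233 = 4*278 + 121, so a_0 = 4.
  278 = 2*121 + 36, so a_1 = 2.
  121 = 3*36 + 13, so a_2 = 3.
  36 = 2*13 + 10, so a_3 = 2.
  13 = 1*10 + 3, so a_4 = 1.
  10 = 3*3 + 1, so a_5 = 3.
  3 = 3*1 + 0, so a_6 = 3.
so x = [4; 2, 3, 2, 1, 3, 3].
Convergents (p_i = a_i*p_{i-1} + p_{i-2}, q_i = a_i*q_{i-1} + q_{i-2} with p_{-2}=0, p_{-1}=1, q_{-2}=1, q_{-1}=0), until the denominator exceeds 24:
  i=0: a_0=4, p_0 = 4*1 + 0 = 4, q_0 = 4*0 + 1 = 1.
  i=1: a_1=2, p_1 = 2*4 + 1 = 9, q_1 = 2*1 + 0 = 2.
  i=2: a_2=3, p_2 = 3*9 + 4 = 31, q_2 = 3*2 + 1 = 7.
  i=3: a_3=2, p_3 = 2*31 + 9 = 71, q_3 = 2*7 + 2 = 16.
  i=4: a_4=1, p_4 = 1*71 + 31 = 102, q_4 = 1*16 + 7 = 23.
  i=5: a_5=3, p_5 = 3*102 + 71 = 377, q_5 = 3*23 + 16 = 85.
q_5 = 85 > 24, so the last convergent with denominator <= 24 is p_4/q_4 = 102/23.
The closest fraction with denominator <= 24 is either p_4/q_4 or the intermediate fraction (k*p_4 + p_3)/(k*q_4 + q_3) with the largest k >= 1 whose denominator stays <= 24; these approach x as k grows, and every other convergent or intermediate fraction in range is farther away.
Largest k: floor((24 - q_3)/q_4) = floor((24 - 16)/23) = 0.
Since k = 0, no intermediate fraction beyond p_4/q_4 has denominator <= 24, so the convergent 102/23 is the closest (its error is |1233*23 - 102*278|/(278*23) = 3/6394).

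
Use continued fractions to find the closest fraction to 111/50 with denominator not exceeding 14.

Expand x = 111/50 as a continued fraction with the Euclidean algorithm:
  111 = 2*50 + 11, so a_0 = 2.
  50 = 4*11 + 6, so a_1 = 4.
  11 = 1*6 + 5, so a_2 = 1.
  6 = 1*5 + 1, so a_3 = 1.
  5 = 5*1 + 0, so a_4 = 5.
so x = [2; 4, 1, 1, 5].
Convergents (p_i = a_i*p_{i-1} + p_{i-2}, q_i = a_i*q_{i-1} + q_{i-2} with p_{-2}=0, p_{-1}=1, q_{-2}=1, q_{-1}=0), until the denominator exceeds 14:
  i=0: a_0=2, p_0 = 2*1 + 0 = 2, q_0 = 2*0 + 1 = 1.
  i=1: a_1=4, p_1 = 4*2 + 1 = 9, q_1 = 4*1 + 0 = 4.
  i=2: a_2=1, p_2 = 1*9 + 2 = 11, q_2 = 1*4 + 1 = 5.
  i=3: a_3=1, p_3 = 1*11 + 9 = 20, q_3 = 1*5 + 4 = 9.
  i=4: a_4=5, p_4 = 5*20 + 11 = 111, q_4 = 5*9 + 5 = 50.
q_4 = 50 > 14, so the last convergent with denominator <= 14 is p_3/q_3 = 20/9.
The closest fraction with denominator <= 14 is either p_3/q_3 or the intermediate fraction (k*p_3 + p_2)/(k*q_3 + q_2) with the largest k >= 1 whose denominator stays <= 14; these approach x as k grows, and every other convergent or intermediate fraction in range is farther away.
Largest k: floor((14 - q_2)/q_3) = floor((14 - 5)/9) = 1.
That gives (1*20 + 11)/(1*9 + 5) = 31/14.
Compare the errors: |x - 20/9| = |111*9 - 20*50|/(50*9) = 1/450, and |x - 31/14| = |111*14 - 31*50|/(50*14) = 4/700.
Cross-multiplying, 1*700 = 700 < 1800 = 4*450, so 1/450 is smaller: the convergent 20/9 is closer to x than 31/14.

20/9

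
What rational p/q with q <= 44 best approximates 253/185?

26/19

Expand x = 253/185 as a continued fraction with the Euclidean algorithm:
  253 = 1*185 + 68, so a_0 = 1.
  185 = 2*68 + 49, so a_1 = 2.
  68 = 1*49 + 19, so a_2 = 1.
  49 = 2*19 + 11, so a_3 = 2.
  19 = 1*11 + 8, so a_4 = 1.
  11 = 1*8 + 3, so a_5 = 1.
  8 = 2*3 + 2, so a_6 = 2.
  3 = 1*2 + 1, so a_7 = 1.
  2 = 2*1 + 0, so a_8 = 2.
so x = [1; 2, 1, 2, 1, 1, 2, 1, 2].
Convergents (p_i = a_i*p_{i-1} + p_{i-2}, q_i = a_i*q_{i-1} + q_{i-2} with p_{-2}=0, p_{-1}=1, q_{-2}=1, q_{-1}=0), until the denominator exceeds 44:
  i=0: a_0=1, p_0 = 1*1 + 0 = 1, q_0 = 1*0 + 1 = 1.
  i=1: a_1=2, p_1 = 2*1 + 1 = 3, q_1 = 2*1 + 0 = 2.
  i=2: a_2=1, p_2 = 1*3 + 1 = 4, q_2 = 1*2 + 1 = 3.
  i=3: a_3=2, p_3 = 2*4 + 3 = 11, q_3 = 2*3 + 2 = 8.
  i=4: a_4=1, p_4 = 1*11 + 4 = 15, q_4 = 1*8 + 3 = 11.
  i=5: a_5=1, p_5 = 1*15 + 11 = 26, q_5 = 1*11 + 8 = 19.
  i=6: a_6=2, p_6 = 2*26 + 15 = 67, q_6 = 2*19 + 11 = 49.
q_6 = 49 > 44, so the last convergent with denominator <= 44 is p_5/q_5 = 26/19.
The closest fraction with denominator <= 44 is either p_5/q_5 or the intermediate fraction (k*p_5 + p_4)/(k*q_5 + q_4) with the largest k >= 1 whose denominator stays <= 44; these approach x as k grows, and every other convergent or intermediate fraction in range is farther away.
Largest k: floor((44 - q_4)/q_5) = floor((44 - 11)/19) = 1.
That gives (1*26 + 15)/(1*19 + 11) = 41/30.
Compare the errors: |x - 26/19| = |253*19 - 26*185|/(185*19) = 3/3515, and |x - 41/30| = |253*30 - 41*185|/(185*30) = 5/5550.
Cross-multiplying, 3*5550 = 16650 < 17575 = 5*3515, so 3/3515 is smaller: the convergent 26/19 is closer to x than 41/30.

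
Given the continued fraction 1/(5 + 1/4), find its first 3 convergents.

Using the convergent recurrence p_i = a_i*p_{i-1} + p_{i-2}, q_i = a_i*q_{i-1} + q_{i-2} with p_{-2}=0, p_{-1}=1, q_{-2}=1, q_{-1}=0:
  i=0: a_0=0, p_0 = 0*1 + 0 = 0, q_0 = 0*0 + 1 = 1.
  i=1: a_1=5, p_1 = 5*0 + 1 = 1, q_1 = 5*1 + 0 = 5.
  i=2: a_2=4, p_2 = 4*1 + 0 = 4, q_2 = 4*5 + 1 = 21.

0/1, 1/5, 4/21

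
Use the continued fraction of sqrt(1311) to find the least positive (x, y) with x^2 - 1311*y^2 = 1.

(x, y) = (193820, 5353)

First expand sqrt(1311) as a continued fraction. With x_i = (sqrt(1311) + m_i)/d_i and (m_0, d_0) = (0, 1): a_0 = floor(sqrt(1311)) = 36, since 36^2 = 1296 <= 1311 < 1369 = 37^2.
Iterate m_{i+1} = d_i*a_i - m_i, d_{i+1} = (1311 - m_{i+1}^2)/d_i, a_{i+1} = floor((a_0 + m_{i+1})/d_{i+1}):
  m_1 = 1*36 - 0 = 36, d_1 = (1311 - 36^2)/1 = 15/1 = 15, a_1 = floor((36 + 36)/15) = 4.
  m_2 = 15*4 - 36 = 24, d_2 = (1311 - 24^2)/15 = 735/15 = 49, a_2 = floor((36 + 24)/49) = 1.
  m_3 = 49*1 - 24 = 25, d_3 = (1311 - 25^2)/49 = 686/49 = 14, a_3 = floor((36 + 25)/14) = 4.
  m_4 = 14*4 - 25 = 31, d_4 = (1311 - 31^2)/14 = 350/14 = 25, a_4 = floor((36 + 31)/25) = 2.
  m_5 = 25*2 - 31 = 19, d_5 = (1311 - 19^2)/25 = 950/25 = 38, a_5 = floor((36 + 19)/38) = 1.
  m_6 = 38*1 - 19 = 19, d_6 = (1311 - 19^2)/38 = 950/38 = 25, a_6 = floor((36 + 19)/25) = 2.
  m_7 = 25*2 - 19 = 31, d_7 = (1311 - 31^2)/25 = 350/25 = 14, a_7 = floor((36 + 31)/14) = 4.
  m_8 = 14*4 - 31 = 25, d_8 = (1311 - 25^2)/14 = 686/14 = 49, a_8 = floor((36 + 25)/49) = 1.
  m_9 = 49*1 - 25 = 24, d_9 = (1311 - 24^2)/49 = 735/49 = 15, a_9 = floor((36 + 24)/15) = 4.
  m_10 = 15*4 - 24 = 36, d_10 = (1311 - 36^2)/15 = 15/15 = 1, a_10 = floor((36 + 36)/1) = 72.
  m_11 = 1*72 - 36 = 36, d_11 = (1311 - 36^2)/1 = 15/1 = 15: (m_11, d_11) = (m_1, d_1) = (36, 15), so from here the quotients repeat a_1, ..., a_10; the period length is 10.
So sqrt(1311) = [36; (4, 1, 4, 2, 1, 2, 4, 1, 4, 72)] with period length k = 10.
k is even, so the fundamental solution of x^2 - 1311y^2 = 1 is (p_{k-1}, q_{k-1}) = (p_9, q_9); compute convergents through index 9.
Convergents (p_i = a_i*p_{i-1} + p_{i-2}, q_i = a_i*q_{i-1} + q_{i-2} with p_{-2}=0, p_{-1}=1, q_{-2}=1, q_{-1}=0):
  i=0: a_0=36, p_0 = 36*1 + 0 = 36, q_0 = 36*0 + 1 = 1.
  i=1: a_1=4, p_1 = 4*36 + 1 = 145, q_1 = 4*1 + 0 = 4.
  i=2: a_2=1, p_2 = 1*145 + 36 = 181, q_2 = 1*4 + 1 = 5.
  i=3: a_3=4, p_3 = 4*181 + 145 = 869, q_3 = 4*5 + 4 = 24.
  i=4: a_4=2, p_4 = 2*869 + 181 = 1919, q_4 = 2*24 + 5 = 53.
  i=5: a_5=1, p_5 = 1*1919 + 869 = 2788, q_5 = 1*53 + 24 = 77.
  i=6: a_6=2, p_6 = 2*2788 + 1919 = 7495, q_6 = 2*77 + 53 = 207.
  i=7: a_7=4, p_7 = 4*7495 + 2788 = 32768, q_7 = 4*207 + 77 = 905.
  i=8: a_8=1, p_8 = 1*32768 + 7495 = 40263, q_8 = 1*905 + 207 = 1112.
  i=9: a_9=4, p_9 = 4*40263 + 32768 = 193820, q_9 = 4*1112 + 905 = 5353.
Check: 193820^2 - 1311*5353^2 = 37566192400 - 37566192399 = 1, so (x, y) = (193820, 5353) solves the equation, and by the theorem it is the least positive solution.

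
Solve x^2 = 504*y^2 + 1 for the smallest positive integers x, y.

(x, y) = (449, 20)

First expand sqrt(504) as a continued fraction. With x_i = (sqrt(504) + m_i)/d_i and (m_0, d_0) = (0, 1): a_0 = floor(sqrt(504)) = 22, since 22^2 = 484 <= 504 < 529 = 23^2.
Iterate m_{i+1} = d_i*a_i - m_i, d_{i+1} = (504 - m_{i+1}^2)/d_i, a_{i+1} = floor((a_0 + m_{i+1})/d_{i+1}):
  m_1 = 1*22 - 0 = 22, d_1 = (504 - 22^2)/1 = 20/1 = 20, a_1 = floor((22 + 22)/20) = 2.
  m_2 = 20*2 - 22 = 18, d_2 = (504 - 18^2)/20 = 180/20 = 9, a_2 = floor((22 + 18)/9) = 4.
  m_3 = 9*4 - 18 = 18, d_3 = (504 - 18^2)/9 = 180/9 = 20, a_3 = floor((22 + 18)/20) = 2.
  m_4 = 20*2 - 18 = 22, d_4 = (504 - 22^2)/20 = 20/20 = 1, a_4 = floor((22 + 22)/1) = 44.
  m_5 = 1*44 - 22 = 22, d_5 = (504 - 22^2)/1 = 20/1 = 20: (m_5, d_5) = (m_1, d_1) = (22, 20), so from here the quotients repeat a_1, ..., a_4; the period length is 4.
So sqrt(504) = [22; (2, 4, 2, 44)] with period length k = 4.
k is even, so the fundamental solution of x^2 - 504y^2 = 1 is (p_{k-1}, q_{k-1}) = (p_3, q_3); compute convergents through index 3.
Convergents (p_i = a_i*p_{i-1} + p_{i-2}, q_i = a_i*q_{i-1} + q_{i-2} with p_{-2}=0, p_{-1}=1, q_{-2}=1, q_{-1}=0):
  i=0: a_0=22, p_0 = 22*1 + 0 = 22, q_0 = 22*0 + 1 = 1.
  i=1: a_1=2, p_1 = 2*22 + 1 = 45, q_1 = 2*1 + 0 = 2.
  i=2: a_2=4, p_2 = 4*45 + 22 = 202, q_2 = 4*2 + 1 = 9.
  i=3: a_3=2, p_3 = 2*202 + 45 = 449, q_3 = 2*9 + 2 = 20.
Check: 449^2 - 504*20^2 = 201601 - 201600 = 1, so (x, y) = (449, 20) solves the equation, and by the theorem it is the least positive solution.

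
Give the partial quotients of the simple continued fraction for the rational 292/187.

Run the Euclidean algorithm on 292 and 187; the successive quotients are the partial quotients a_0, a_1, ... (each step inverts the fractional part left over by the previous one):
  292 = 1*187 + 105, so a_0 = 1.
  187 = 1*105 + 82, so a_1 = 1.
  105 = 1*82 + 23, so a_2 = 1.
  82 = 3*23 + 13, so a_3 = 3.
  23 = 1*13 + 10, so a_4 = 1.
  13 = 1*10 + 3, so a_5 = 1.
  10 = 3*3 + 1, so a_6 = 3.
  3 = 3*1 + 0, so a_7 = 3.
The remainder reaches 0 after 8 divisions, so the expansion has 8 partial quotients, read off in order.

[1; 1, 1, 3, 1, 1, 3, 3]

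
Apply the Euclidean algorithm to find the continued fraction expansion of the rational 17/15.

[1; 7, 2]

Run the Euclidean algorithm on 17 and 15; the successive quotients are the partial quotients a_0, a_1, ... (each step inverts the fractional part left over by the previous one):
  17 = 1*15 + 2, so a_0 = 1.
  15 = 7*2 + 1, so a_1 = 7.
  2 = 2*1 + 0, so a_2 = 2.
The remainder reaches 0 after 3 divisions, so the expansion has 3 partial quotients, read off in order.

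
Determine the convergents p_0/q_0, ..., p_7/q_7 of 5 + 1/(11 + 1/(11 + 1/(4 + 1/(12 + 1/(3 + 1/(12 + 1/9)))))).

Using the convergent recurrence p_i = a_i*p_{i-1} + p_{i-2}, q_i = a_i*q_{i-1} + q_{i-2} with p_{-2}=0, p_{-1}=1, q_{-2}=1, q_{-1}=0:
  i=0: a_0=5, p_0 = 5*1 + 0 = 5, q_0 = 5*0 + 1 = 1.
  i=1: a_1=11, p_1 = 11*5 + 1 = 56, q_1 = 11*1 + 0 = 11.
  i=2: a_2=11, p_2 = 11*56 + 5 = 621, q_2 = 11*11 + 1 = 122.
  i=3: a_3=4, p_3 = 4*621 + 56 = 2540, q_3 = 4*122 + 11 = 499.
  i=4: a_4=12, p_4 = 12*2540 + 621 = 31101, q_4 = 12*499 + 122 = 6110.
  i=5: a_5=3, p_5 = 3*31101 + 2540 = 95843, q_5 = 3*6110 + 499 = 18829.
  i=6: a_6=12, p_6 = 12*95843 + 31101 = 1181217, q_6 = 12*18829 + 6110 = 232058.
  i=7: a_7=9, p_7 = 9*1181217 + 95843 = 10726796, q_7 = 9*232058 + 18829 = 2107351.

5/1, 56/11, 621/122, 2540/499, 31101/6110, 95843/18829, 1181217/232058, 10726796/2107351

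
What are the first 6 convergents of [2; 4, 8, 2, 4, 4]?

Using the convergent recurrence p_i = a_i*p_{i-1} + p_{i-2}, q_i = a_i*q_{i-1} + q_{i-2} with p_{-2}=0, p_{-1}=1, q_{-2}=1, q_{-1}=0:
  i=0: a_0=2, p_0 = 2*1 + 0 = 2, q_0 = 2*0 + 1 = 1.
  i=1: a_1=4, p_1 = 4*2 + 1 = 9, q_1 = 4*1 + 0 = 4.
  i=2: a_2=8, p_2 = 8*9 + 2 = 74, q_2 = 8*4 + 1 = 33.
  i=3: a_3=2, p_3 = 2*74 + 9 = 157, q_3 = 2*33 + 4 = 70.
  i=4: a_4=4, p_4 = 4*157 + 74 = 702, q_4 = 4*70 + 33 = 313.
  i=5: a_5=4, p_5 = 4*702 + 157 = 2965, q_5 = 4*313 + 70 = 1322.

2/1, 9/4, 74/33, 157/70, 702/313, 2965/1322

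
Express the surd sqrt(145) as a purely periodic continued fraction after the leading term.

[12; (24)]

Write x_i = (sqrt(145) + m_i)/d_i with (m_0, d_0) = (0, 1). a_0 = floor(sqrt(145)) = 12, since 12^2 = 144 <= 145 < 169 = 13^2.
Iterate m_{i+1} = d_i*a_i - m_i, d_{i+1} = (145 - m_{i+1}^2)/d_i, a_{i+1} = floor((a_0 + m_{i+1})/d_{i+1}):
  m_1 = 1*12 - 0 = 12, d_1 = (145 - 12^2)/1 = 1/1 = 1, a_1 = floor((12 + 12)/1) = 24.
  m_2 = 1*24 - 12 = 12, d_2 = (145 - 12^2)/1 = 1/1 = 1: (m_2, d_2) = (m_1, d_1) = (12, 1), so from here the quotient a_1 repeats; the period length is 1.
Hence the expansion of sqrt(145) is a_0 = 12 followed by the repeating block 24 (period 1).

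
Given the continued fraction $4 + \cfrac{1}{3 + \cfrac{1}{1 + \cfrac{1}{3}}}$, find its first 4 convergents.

4/1, 13/3, 17/4, 64/15

Using the convergent recurrence p_i = a_i*p_{i-1} + p_{i-2}, q_i = a_i*q_{i-1} + q_{i-2} with p_{-2}=0, p_{-1}=1, q_{-2}=1, q_{-1}=0:
  i=0: a_0=4, p_0 = 4*1 + 0 = 4, q_0 = 4*0 + 1 = 1.
  i=1: a_1=3, p_1 = 3*4 + 1 = 13, q_1 = 3*1 + 0 = 3.
  i=2: a_2=1, p_2 = 1*13 + 4 = 17, q_2 = 1*3 + 1 = 4.
  i=3: a_3=3, p_3 = 3*17 + 13 = 64, q_3 = 3*4 + 3 = 15.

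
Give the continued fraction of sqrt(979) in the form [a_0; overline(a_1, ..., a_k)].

[31; overline(3, 2, 5, 1, 4, 1, 5, 2, 3, 62)]

Write x_i = (sqrt(979) + m_i)/d_i with (m_0, d_0) = (0, 1). a_0 = floor(sqrt(979)) = 31, since 31^2 = 961 <= 979 < 1024 = 32^2.
Iterate m_{i+1} = d_i*a_i - m_i, d_{i+1} = (979 - m_{i+1}^2)/d_i, a_{i+1} = floor((a_0 + m_{i+1})/d_{i+1}):
  m_1 = 1*31 - 0 = 31, d_1 = (979 - 31^2)/1 = 18/1 = 18, a_1 = floor((31 + 31)/18) = 3.
  m_2 = 18*3 - 31 = 23, d_2 = (979 - 23^2)/18 = 450/18 = 25, a_2 = floor((31 + 23)/25) = 2.
  m_3 = 25*2 - 23 = 27, d_3 = (979 - 27^2)/25 = 250/25 = 10, a_3 = floor((31 + 27)/10) = 5.
  m_4 = 10*5 - 27 = 23, d_4 = (979 - 23^2)/10 = 450/10 = 45, a_4 = floor((31 + 23)/45) = 1.
  m_5 = 45*1 - 23 = 22, d_5 = (979 - 22^2)/45 = 495/45 = 11, a_5 = floor((31 + 22)/11) = 4.
  m_6 = 11*4 - 22 = 22, d_6 = (979 - 22^2)/11 = 495/11 = 45, a_6 = floor((31 + 22)/45) = 1.
  m_7 = 45*1 - 22 = 23, d_7 = (979 - 23^2)/45 = 450/45 = 10, a_7 = floor((31 + 23)/10) = 5.
  m_8 = 10*5 - 23 = 27, d_8 = (979 - 27^2)/10 = 250/10 = 25, a_8 = floor((31 + 27)/25) = 2.
  m_9 = 25*2 - 27 = 23, d_9 = (979 - 23^2)/25 = 450/25 = 18, a_9 = floor((31 + 23)/18) = 3.
  m_10 = 18*3 - 23 = 31, d_10 = (979 - 31^2)/18 = 18/18 = 1, a_10 = floor((31 + 31)/1) = 62.
  m_11 = 1*62 - 31 = 31, d_11 = (979 - 31^2)/1 = 18/1 = 18: (m_11, d_11) = (m_1, d_1) = (31, 18), so from here the quotients repeat a_1, ..., a_10; the period length is 10.
Hence the expansion of sqrt(979) is a_0 = 31 followed by the repeating block 3, 2, 5, 1, 4, 1, 5, 2, 3, 62 (period 10).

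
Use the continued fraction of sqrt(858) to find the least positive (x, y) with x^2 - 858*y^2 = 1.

(x, y) = (703, 24)

First expand sqrt(858) as a continued fraction. With x_i = (sqrt(858) + m_i)/d_i and (m_0, d_0) = (0, 1): a_0 = floor(sqrt(858)) = 29, since 29^2 = 841 <= 858 < 900 = 30^2.
Iterate m_{i+1} = d_i*a_i - m_i, d_{i+1} = (858 - m_{i+1}^2)/d_i, a_{i+1} = floor((a_0 + m_{i+1})/d_{i+1}):
  m_1 = 1*29 - 0 = 29, d_1 = (858 - 29^2)/1 = 17/1 = 17, a_1 = floor((29 + 29)/17) = 3.
  m_2 = 17*3 - 29 = 22, d_2 = (858 - 22^2)/17 = 374/17 = 22, a_2 = floor((29 + 22)/22) = 2.
  m_3 = 22*2 - 22 = 22, d_3 = (858 - 22^2)/22 = 374/22 = 17, a_3 = floor((29 + 22)/17) = 3.
  m_4 = 17*3 - 22 = 29, d_4 = (858 - 29^2)/17 = 17/17 = 1, a_4 = floor((29 + 29)/1) = 58.
  m_5 = 1*58 - 29 = 29, d_5 = (858 - 29^2)/1 = 17/1 = 17: (m_5, d_5) = (m_1, d_1) = (29, 17), so from here the quotients repeat a_1, ..., a_4; the period length is 4.
So sqrt(858) = [29; (3, 2, 3, 58)] with period length k = 4.
k is even, so the fundamental solution of x^2 - 858y^2 = 1 is (p_{k-1}, q_{k-1}) = (p_3, q_3); compute convergents through index 3.
Convergents (p_i = a_i*p_{i-1} + p_{i-2}, q_i = a_i*q_{i-1} + q_{i-2} with p_{-2}=0, p_{-1}=1, q_{-2}=1, q_{-1}=0):
  i=0: a_0=29, p_0 = 29*1 + 0 = 29, q_0 = 29*0 + 1 = 1.
  i=1: a_1=3, p_1 = 3*29 + 1 = 88, q_1 = 3*1 + 0 = 3.
  i=2: a_2=2, p_2 = 2*88 + 29 = 205, q_2 = 2*3 + 1 = 7.
  i=3: a_3=3, p_3 = 3*205 + 88 = 703, q_3 = 3*7 + 3 = 24.
Check: 703^2 - 858*24^2 = 494209 - 494208 = 1, so (x, y) = (703, 24) solves the equation, and by the theorem it is the least positive solution.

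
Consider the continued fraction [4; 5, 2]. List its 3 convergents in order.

4/1, 21/5, 46/11

Using the convergent recurrence p_i = a_i*p_{i-1} + p_{i-2}, q_i = a_i*q_{i-1} + q_{i-2} with p_{-2}=0, p_{-1}=1, q_{-2}=1, q_{-1}=0:
  i=0: a_0=4, p_0 = 4*1 + 0 = 4, q_0 = 4*0 + 1 = 1.
  i=1: a_1=5, p_1 = 5*4 + 1 = 21, q_1 = 5*1 + 0 = 5.
  i=2: a_2=2, p_2 = 2*21 + 4 = 46, q_2 = 2*5 + 1 = 11.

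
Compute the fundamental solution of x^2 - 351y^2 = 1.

(x, y) = (62425, 3332)

First expand sqrt(351) as a continued fraction. With x_i = (sqrt(351) + m_i)/d_i and (m_0, d_0) = (0, 1): a_0 = floor(sqrt(351)) = 18, since 18^2 = 324 <= 351 < 361 = 19^2.
Iterate m_{i+1} = d_i*a_i - m_i, d_{i+1} = (351 - m_{i+1}^2)/d_i, a_{i+1} = floor((a_0 + m_{i+1})/d_{i+1}):
  m_1 = 1*18 - 0 = 18, d_1 = (351 - 18^2)/1 = 27/1 = 27, a_1 = floor((18 + 18)/27) = 1.
  m_2 = 27*1 - 18 = 9, d_2 = (351 - 9^2)/27 = 270/27 = 10, a_2 = floor((18 + 9)/10) = 2.
  m_3 = 10*2 - 9 = 11, d_3 = (351 - 11^2)/10 = 230/10 = 23, a_3 = floor((18 + 11)/23) = 1.
  m_4 = 23*1 - 11 = 12, d_4 = (351 - 12^2)/23 = 207/23 = 9, a_4 = floor((18 + 12)/9) = 3.
  m_5 = 9*3 - 12 = 15, d_5 = (351 - 15^2)/9 = 126/9 = 14, a_5 = floor((18 + 15)/14) = 2.
  m_6 = 14*2 - 15 = 13, d_6 = (351 - 13^2)/14 = 182/14 = 13, a_6 = floor((18 + 13)/13) = 2.
  m_7 = 13*2 - 13 = 13, d_7 = (351 - 13^2)/13 = 182/13 = 14, a_7 = floor((18 + 13)/14) = 2.
  m_8 = 14*2 - 13 = 15, d_8 = (351 - 15^2)/14 = 126/14 = 9, a_8 = floor((18 + 15)/9) = 3.
  m_9 = 9*3 - 15 = 12, d_9 = (351 - 12^2)/9 = 207/9 = 23, a_9 = floor((18 + 12)/23) = 1.
  m_10 = 23*1 - 12 = 11, d_10 = (351 - 11^2)/23 = 230/23 = 10, a_10 = floor((18 + 11)/10) = 2.
  m_11 = 10*2 - 11 = 9, d_11 = (351 - 9^2)/10 = 270/10 = 27, a_11 = floor((18 + 9)/27) = 1.
  m_12 = 27*1 - 9 = 18, d_12 = (351 - 18^2)/27 = 27/27 = 1, a_12 = floor((18 + 18)/1) = 36.
  m_13 = 1*36 - 18 = 18, d_13 = (351 - 18^2)/1 = 27/1 = 27: (m_13, d_13) = (m_1, d_1) = (18, 27), so from here the quotients repeat a_1, ..., a_12; the period length is 12.
So sqrt(351) = [18; (1, 2, 1, 3, 2, 2, 2, 3, 1, 2, 1, 36)] with period length k = 12.
k is even, so the fundamental solution of x^2 - 351y^2 = 1 is (p_{k-1}, q_{k-1}) = (p_11, q_11); compute convergents through index 11.
Convergents (p_i = a_i*p_{i-1} + p_{i-2}, q_i = a_i*q_{i-1} + q_{i-2} with p_{-2}=0, p_{-1}=1, q_{-2}=1, q_{-1}=0):
  i=0: a_0=18, p_0 = 18*1 + 0 = 18, q_0 = 18*0 + 1 = 1.
  i=1: a_1=1, p_1 = 1*18 + 1 = 19, q_1 = 1*1 + 0 = 1.
  i=2: a_2=2, p_2 = 2*19 + 18 = 56, q_2 = 2*1 + 1 = 3.
  i=3: a_3=1, p_3 = 1*56 + 19 = 75, q_3 = 1*3 + 1 = 4.
  i=4: a_4=3, p_4 = 3*75 + 56 = 281, q_4 = 3*4 + 3 = 15.
  i=5: a_5=2, p_5 = 2*281 + 75 = 637, q_5 = 2*15 + 4 = 34.
  i=6: a_6=2, p_6 = 2*637 + 281 = 1555, q_6 = 2*34 + 15 = 83.
  i=7: a_7=2, p_7 = 2*1555 + 637 = 3747, q_7 = 2*83 + 34 = 200.
  i=8: a_8=3, p_8 = 3*3747 + 1555 = 12796, q_8 = 3*200 + 83 = 683.
  i=9: a_9=1, p_9 = 1*12796 + 3747 = 16543, q_9 = 1*683 + 200 = 883.
  i=10: a_10=2, p_10 = 2*16543 + 12796 = 45882, q_10 = 2*883 + 683 = 2449.
  i=11: a_11=1, p_11 = 1*45882 + 16543 = 62425, q_11 = 1*2449 + 883 = 3332.
Check: 62425^2 - 351*3332^2 = 3896880625 - 3896880624 = 1, so (x, y) = (62425, 3332) solves the equation, and by the theorem it is the least positive solution.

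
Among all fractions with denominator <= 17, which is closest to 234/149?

11/7

Expand x = 234/149 as a continued fraction with the Euclidean algorithm:
  234 = 1*149 + 85, so a_0 = 1.
  149 = 1*85 + 64, so a_1 = 1.
  85 = 1*64 + 21, so a_2 = 1.
  64 = 3*21 + 1, so a_3 = 3.
  21 = 21*1 + 0, so a_4 = 21.
so x = [1; 1, 1, 3, 21].
Convergents (p_i = a_i*p_{i-1} + p_{i-2}, q_i = a_i*q_{i-1} + q_{i-2} with p_{-2}=0, p_{-1}=1, q_{-2}=1, q_{-1}=0), until the denominator exceeds 17:
  i=0: a_0=1, p_0 = 1*1 + 0 = 1, q_0 = 1*0 + 1 = 1.
  i=1: a_1=1, p_1 = 1*1 + 1 = 2, q_1 = 1*1 + 0 = 1.
  i=2: a_2=1, p_2 = 1*2 + 1 = 3, q_2 = 1*1 + 1 = 2.
  i=3: a_3=3, p_3 = 3*3 + 2 = 11, q_3 = 3*2 + 1 = 7.
  i=4: a_4=21, p_4 = 21*11 + 3 = 234, q_4 = 21*7 + 2 = 149.
q_4 = 149 > 17, so the last convergent with denominator <= 17 is p_3/q_3 = 11/7.
The closest fraction with denominator <= 17 is either p_3/q_3 or the intermediate fraction (k*p_3 + p_2)/(k*q_3 + q_2) with the largest k >= 1 whose denominator stays <= 17; these approach x as k grows, and every other convergent or intermediate fraction in range is farther away.
Largest k: floor((17 - q_2)/q_3) = floor((17 - 2)/7) = 2.
That gives (2*11 + 3)/(2*7 + 2) = 25/16.
Compare the errors: |x - 11/7| = |234*7 - 11*149|/(149*7) = 1/1043, and |x - 25/16| = |234*16 - 25*149|/(149*16) = 19/2384.
Cross-multiplying, 1*2384 = 2384 < 19817 = 19*1043, so 1/1043 is smaller: the convergent 11/7 is closer to x than 25/16.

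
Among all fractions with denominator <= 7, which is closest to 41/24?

12/7

Expand x = 41/24 as a continued fraction with the Euclidean algorithm:
  41 = 1*24 + 17, so a_0 = 1.
  24 = 1*17 + 7, so a_1 = 1.
  17 = 2*7 + 3, so a_2 = 2.
  7 = 2*3 + 1, so a_3 = 2.
  3 = 3*1 + 0, so a_4 = 3.
so x = [1; 1, 2, 2, 3].
Convergents (p_i = a_i*p_{i-1} + p_{i-2}, q_i = a_i*q_{i-1} + q_{i-2} with p_{-2}=0, p_{-1}=1, q_{-2}=1, q_{-1}=0), until the denominator exceeds 7:
  i=0: a_0=1, p_0 = 1*1 + 0 = 1, q_0 = 1*0 + 1 = 1.
  i=1: a_1=1, p_1 = 1*1 + 1 = 2, q_1 = 1*1 + 0 = 1.
  i=2: a_2=2, p_2 = 2*2 + 1 = 5, q_2 = 2*1 + 1 = 3.
  i=3: a_3=2, p_3 = 2*5 + 2 = 12, q_3 = 2*3 + 1 = 7.
  i=4: a_4=3, p_4 = 3*12 + 5 = 41, q_4 = 3*7 + 3 = 24.
q_4 = 24 > 7, so the last convergent with denominator <= 7 is p_3/q_3 = 12/7.
The closest fraction with denominator <= 7 is either p_3/q_3 or the intermediate fraction (k*p_3 + p_2)/(k*q_3 + q_2) with the largest k >= 1 whose denominator stays <= 7; these approach x as k grows, and every other convergent or intermediate fraction in range is farther away.
Largest k: floor((7 - q_2)/q_3) = floor((7 - 3)/7) = 0.
Since k = 0, no intermediate fraction beyond p_3/q_3 has denominator <= 7, so the convergent 12/7 is the closest (its error is |41*7 - 12*24|/(24*7) = 1/168).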